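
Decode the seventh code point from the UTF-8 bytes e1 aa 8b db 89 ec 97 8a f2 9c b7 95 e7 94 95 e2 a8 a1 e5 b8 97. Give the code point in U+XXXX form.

Offset 0: leading byte 0xE1 = 11100001 → 3-byte char #1 = E1 AA 8B.
Offset 3: leading byte 0xDB = 11011011 → 2-byte char #2 = DB 89.
Offset 5: leading byte 0xEC = 11101100 → 3-byte char #3 = EC 97 8A.
Offset 8: leading byte 0xF2 = 11110010 → 4-byte char #4 = F2 9C B7 95.
Offset 12: leading byte 0xE7 = 11100111 → 3-byte char #5 = E7 94 95.
Offset 15: leading byte 0xE2 = 11100010 → 3-byte char #6 = E2 A8 A1.
Offset 18: leading byte 0xE5 = 11100101 → 3-byte char #7 = E5 B8 97.
Leading byte 0xE5 = 11100101 matches 1110xxxx → 3-byte sequence.
Byte 1: 0xE5 = 11100101, payload 0101 (4 bits).
Byte 2: 0xB8 = 10111000 (10xxxxxx ✓), payload 111000.
Byte 3: 0x97 = 10010111 (10xxxxxx ✓), payload 010111.
Concatenate: 0101111000010111 = 0x5E17 (16 bits → U+5E17).

U+5E17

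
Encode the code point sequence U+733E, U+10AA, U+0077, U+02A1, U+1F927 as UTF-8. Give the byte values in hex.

U+733E: 3-byte form → E7 8C BE.
U+10AA: 3-byte form → E1 82 AA.
U+0077: 1-byte form → 77.
U+02A1: 2-byte form → CA A1.
U+1F927: 4-byte form → F0 9F A4 A7.
Concatenated (13 bytes): E7 8C BE E1 82 AA 77 CA A1 F0 9F A4 A7.

E7 8C BE E1 82 AA 77 CA A1 F0 9F A4 A7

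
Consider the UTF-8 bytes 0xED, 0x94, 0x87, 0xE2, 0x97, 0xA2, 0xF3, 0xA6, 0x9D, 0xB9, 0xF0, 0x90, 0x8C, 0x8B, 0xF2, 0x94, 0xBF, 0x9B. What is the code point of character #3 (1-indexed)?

U+E6779

Offset 0: leading byte 0xED = 11101101 → 3-byte char #1 = ED 94 87.
Offset 3: leading byte 0xE2 = 11100010 → 3-byte char #2 = E2 97 A2.
Offset 6: leading byte 0xF3 = 11110011 → 4-byte char #3 = F3 A6 9D B9.
Leading byte 0xF3 = 11110011 matches 11110xxx → 4-byte sequence.
Byte 1: 0xF3 = 11110011, payload 011 (3 bits).
Byte 2: 0xA6 = 10100110 (10xxxxxx ✓), payload 100110.
Byte 3: 0x9D = 10011101 (10xxxxxx ✓), payload 011101.
Byte 4: 0xB9 = 10111001 (10xxxxxx ✓), payload 111001.
Concatenate: 011100110011101111001 = 0xE6779 (21 bits → U+E6779).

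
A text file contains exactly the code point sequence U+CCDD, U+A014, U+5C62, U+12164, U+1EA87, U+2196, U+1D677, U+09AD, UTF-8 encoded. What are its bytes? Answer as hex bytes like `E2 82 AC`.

U+CCDD: 3-byte form → EC B3 9D.
U+A014: 3-byte form → EA 80 94.
U+5C62: 3-byte form → E5 B1 A2.
U+12164: 4-byte form → F0 92 85 A4.
U+1EA87: 4-byte form → F0 9E AA 87.
U+2196: 3-byte form → E2 86 96.
U+1D677: 4-byte form → F0 9D 99 B7.
U+09AD: 3-byte form → E0 A6 AD.
Concatenated (27 bytes): EC B3 9D EA 80 94 E5 B1 A2 F0 92 85 A4 F0 9E AA 87 E2 86 96 F0 9D 99 B7 E0 A6 AD.

EC B3 9D EA 80 94 E5 B1 A2 F0 92 85 A4 F0 9E AA 87 E2 86 96 F0 9D 99 B7 E0 A6 AD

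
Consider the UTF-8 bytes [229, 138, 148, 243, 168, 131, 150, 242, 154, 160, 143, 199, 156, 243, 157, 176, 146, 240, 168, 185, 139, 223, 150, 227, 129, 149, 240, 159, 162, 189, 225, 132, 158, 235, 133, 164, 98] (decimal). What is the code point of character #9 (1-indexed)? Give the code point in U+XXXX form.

U+1F8BD

Offset 0: leading byte 0xE5 = 11100101 → 3-byte char #1 = E5 8A 94.
Offset 3: leading byte 0xF3 = 11110011 → 4-byte char #2 = F3 A8 83 96.
Offset 7: leading byte 0xF2 = 11110010 → 4-byte char #3 = F2 9A A0 8F.
Offset 11: leading byte 0xC7 = 11000111 → 2-byte char #4 = C7 9C.
Offset 13: leading byte 0xF3 = 11110011 → 4-byte char #5 = F3 9D B0 92.
Offset 17: leading byte 0xF0 = 11110000 → 4-byte char #6 = F0 A8 B9 8B.
Offset 21: leading byte 0xDF = 11011111 → 2-byte char #7 = DF 96.
Offset 23: leading byte 0xE3 = 11100011 → 3-byte char #8 = E3 81 95.
Offset 26: leading byte 0xF0 = 11110000 → 4-byte char #9 = F0 9F A2 BD.
Leading byte 0xF0 = 11110000 matches 11110xxx → 4-byte sequence.
Byte 1: 0xF0 = 11110000, payload 000 (3 bits).
Byte 2: 0x9F = 10011111 (10xxxxxx ✓), payload 011111.
Byte 3: 0xA2 = 10100010 (10xxxxxx ✓), payload 100010.
Byte 4: 0xBD = 10111101 (10xxxxxx ✓), payload 111101.
Concatenate: 000011111100010111101 = 0x1F8BD (21 bits → U+1F8BD).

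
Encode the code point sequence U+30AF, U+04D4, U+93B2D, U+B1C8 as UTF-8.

E3 82 AF D3 94 F2 93 AC AD EB 87 88

U+30AF: 3-byte form → E3 82 AF.
U+04D4: 2-byte form → D3 94.
U+93B2D: 4-byte form → F2 93 AC AD.
U+B1C8: 3-byte form → EB 87 88.
Concatenated (12 bytes): E3 82 AF D3 94 F2 93 AC AD EB 87 88.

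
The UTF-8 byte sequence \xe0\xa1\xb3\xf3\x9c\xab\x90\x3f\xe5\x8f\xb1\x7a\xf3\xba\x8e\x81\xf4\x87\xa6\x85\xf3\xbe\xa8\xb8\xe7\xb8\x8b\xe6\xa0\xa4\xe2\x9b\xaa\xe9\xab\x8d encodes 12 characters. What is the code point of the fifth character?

U+007A

Offset 0: leading byte 0xE0 = 11100000 → 3-byte char #1 = E0 A1 B3.
Offset 3: leading byte 0xF3 = 11110011 → 4-byte char #2 = F3 9C AB 90.
Offset 7: leading byte 0x3F = 00111111 → 1-byte char #3 = 3F.
Offset 8: leading byte 0xE5 = 11100101 → 3-byte char #4 = E5 8F B1.
Offset 11: leading byte 0x7A = 01111010 → 1-byte char #5 = 7A.
Leading byte 0x7A = 01111010 matches 0xxxxxxx → 1-byte sequence.
Byte 1: 0x7A = 01111010, payload 1111010 (7 bits).
Concatenate: 1111010 = 0x7A (7 bits → U+007A).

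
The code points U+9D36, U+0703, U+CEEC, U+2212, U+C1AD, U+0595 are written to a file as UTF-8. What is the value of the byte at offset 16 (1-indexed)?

0x95

1-indexed offset 16 is 0-indexed offset 15.
U+9D36 → 3-byte form E9 B4 B6 at offsets 0–2.
U+0703 → 2-byte form DC 83 at offsets 3–4.
U+CEEC → 3-byte form EC BB AC at offsets 5–7.
U+2212 → 3-byte form E2 88 92 at offsets 8–10.
U+C1AD → 3-byte form EC 86 AD at offsets 11–13.
U+0595 → 2-byte form D6 95 at offsets 14–15.
Offset 15 falls in char 6's range; it's byte 2 of D6 95 = 0x95.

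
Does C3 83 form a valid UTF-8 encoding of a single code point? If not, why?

Leading byte 0xC3 = 11000011 → 2-byte form.
Continuation bytes 0x83=10000011 all match 10xxxxxx.
Decoded value 0xC3 is ≥ 0x80 (shortest form) and not a surrogate.

valid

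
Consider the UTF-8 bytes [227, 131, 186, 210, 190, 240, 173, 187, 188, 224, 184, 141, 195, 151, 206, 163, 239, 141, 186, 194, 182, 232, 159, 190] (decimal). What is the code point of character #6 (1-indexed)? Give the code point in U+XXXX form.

U+03A3

Offset 0: leading byte 0xE3 = 11100011 → 3-byte char #1 = E3 83 BA.
Offset 3: leading byte 0xD2 = 11010010 → 2-byte char #2 = D2 BE.
Offset 5: leading byte 0xF0 = 11110000 → 4-byte char #3 = F0 AD BB BC.
Offset 9: leading byte 0xE0 = 11100000 → 3-byte char #4 = E0 B8 8D.
Offset 12: leading byte 0xC3 = 11000011 → 2-byte char #5 = C3 97.
Offset 14: leading byte 0xCE = 11001110 → 2-byte char #6 = CE A3.
Leading byte 0xCE = 11001110 matches 110xxxxx → 2-byte sequence.
Byte 1: 0xCE = 11001110, payload 01110 (5 bits).
Byte 2: 0xA3 = 10100011 (10xxxxxx ✓), payload 100011.
Concatenate: 01110100011 = 0x3A3 (11 bits → U+03A3).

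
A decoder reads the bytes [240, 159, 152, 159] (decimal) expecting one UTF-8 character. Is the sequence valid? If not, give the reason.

valid

Leading byte 0xF0 = 11110000 → 4-byte form.
Continuation bytes 0x9F=10011111, 0x98=10011000, 0x9F=10011111 all match 10xxxxxx.
Decoded value 0x1F61F is ≥ 0x10000 (shortest form) and not a surrogate.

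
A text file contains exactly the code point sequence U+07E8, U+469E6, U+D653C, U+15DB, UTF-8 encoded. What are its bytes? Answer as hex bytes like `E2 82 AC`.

U+07E8: 2-byte form → DF A8.
U+469E6: 4-byte form → F1 86 A7 A6.
U+D653C: 4-byte form → F3 96 94 BC.
U+15DB: 3-byte form → E1 97 9B.
Concatenated (13 bytes): DF A8 F1 86 A7 A6 F3 96 94 BC E1 97 9B.

DF A8 F1 86 A7 A6 F3 96 94 BC E1 97 9B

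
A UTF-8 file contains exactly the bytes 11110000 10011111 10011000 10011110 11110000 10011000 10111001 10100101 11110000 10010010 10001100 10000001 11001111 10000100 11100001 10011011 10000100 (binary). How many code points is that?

5

Byte at offset 0: 0xF0 = 11110000 → 4-byte char (#1). Advance 4.
Byte at offset 4: 0xF0 = 11110000 → 4-byte char (#2). Advance 4.
Byte at offset 8: 0xF0 = 11110000 → 4-byte char (#3). Advance 4.
Byte at offset 12: 0xCF = 11001111 → 2-byte char (#4). Advance 2.
Byte at offset 14: 0xE1 = 11100001 → 3-byte char (#5). Advance 3.
Reached end at offset 17 after 5 code points.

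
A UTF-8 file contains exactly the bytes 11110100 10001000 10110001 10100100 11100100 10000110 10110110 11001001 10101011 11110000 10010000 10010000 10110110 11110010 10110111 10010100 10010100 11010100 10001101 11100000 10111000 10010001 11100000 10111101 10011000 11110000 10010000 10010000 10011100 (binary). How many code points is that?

9

Byte at offset 0: 0xF4 = 11110100 → 4-byte char (#1). Advance 4.
Byte at offset 4: 0xE4 = 11100100 → 3-byte char (#2). Advance 3.
Byte at offset 7: 0xC9 = 11001001 → 2-byte char (#3). Advance 2.
Byte at offset 9: 0xF0 = 11110000 → 4-byte char (#4). Advance 4.
Byte at offset 13: 0xF2 = 11110010 → 4-byte char (#5). Advance 4.
Byte at offset 17: 0xD4 = 11010100 → 2-byte char (#6). Advance 2.
Byte at offset 19: 0xE0 = 11100000 → 3-byte char (#7). Advance 3.
Byte at offset 22: 0xE0 = 11100000 → 3-byte char (#8). Advance 3.
Byte at offset 25: 0xF0 = 11110000 → 4-byte char (#9). Advance 4.
Reached end at offset 29 after 9 code points.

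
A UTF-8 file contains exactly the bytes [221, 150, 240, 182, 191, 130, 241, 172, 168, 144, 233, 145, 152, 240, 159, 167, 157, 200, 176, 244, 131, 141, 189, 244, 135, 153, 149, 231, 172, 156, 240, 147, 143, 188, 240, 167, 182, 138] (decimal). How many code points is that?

Byte at offset 0: 0xDD = 11011101 → 2-byte char (#1). Advance 2.
Byte at offset 2: 0xF0 = 11110000 → 4-byte char (#2). Advance 4.
Byte at offset 6: 0xF1 = 11110001 → 4-byte char (#3). Advance 4.
Byte at offset 10: 0xE9 = 11101001 → 3-byte char (#4). Advance 3.
Byte at offset 13: 0xF0 = 11110000 → 4-byte char (#5). Advance 4.
Byte at offset 17: 0xC8 = 11001000 → 2-byte char (#6). Advance 2.
Byte at offset 19: 0xF4 = 11110100 → 4-byte char (#7). Advance 4.
Byte at offset 23: 0xF4 = 11110100 → 4-byte char (#8). Advance 4.
Byte at offset 27: 0xE7 = 11100111 → 3-byte char (#9). Advance 3.
Byte at offset 30: 0xF0 = 11110000 → 4-byte char (#10). Advance 4.
Byte at offset 34: 0xF0 = 11110000 → 4-byte char (#11). Advance 4.
Reached end at offset 38 after 11 code points.

11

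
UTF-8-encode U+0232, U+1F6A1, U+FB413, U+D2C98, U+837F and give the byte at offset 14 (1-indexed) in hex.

0x98

1-indexed offset 14 is 0-indexed offset 13.
U+0232 → 2-byte form C8 B2 at offsets 0–1.
U+1F6A1 → 4-byte form F0 9F 9A A1 at offsets 2–5.
U+FB413 → 4-byte form F3 BB 90 93 at offsets 6–9.
U+D2C98 → 4-byte form F3 92 B2 98 at offsets 10–13.
Offset 13 falls in char 4's range; it's byte 4 of F3 92 B2 98 = 0x98.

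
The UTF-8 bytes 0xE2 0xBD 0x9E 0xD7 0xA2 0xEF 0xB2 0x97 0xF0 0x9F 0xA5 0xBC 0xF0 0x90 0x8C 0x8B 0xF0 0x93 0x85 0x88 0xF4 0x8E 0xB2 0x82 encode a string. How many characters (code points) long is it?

7

Byte at offset 0: 0xE2 = 11100010 → 3-byte char (#1). Advance 3.
Byte at offset 3: 0xD7 = 11010111 → 2-byte char (#2). Advance 2.
Byte at offset 5: 0xEF = 11101111 → 3-byte char (#3). Advance 3.
Byte at offset 8: 0xF0 = 11110000 → 4-byte char (#4). Advance 4.
Byte at offset 12: 0xF0 = 11110000 → 4-byte char (#5). Advance 4.
Byte at offset 16: 0xF0 = 11110000 → 4-byte char (#6). Advance 4.
Byte at offset 20: 0xF4 = 11110100 → 4-byte char (#7). Advance 4.
Reached end at offset 24 after 7 code points.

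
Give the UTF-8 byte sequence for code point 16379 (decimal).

U+3FFB = 0x3FFB = 16379 decimal. In range U+0800–U+FFFF → 3-byte form: 1110xxxx 10xxxxxx 10xxxxxx.
Binary (16 bits): 0011111111111011.
Split 4+6+6: 0011 | 111111 | 111011.
Byte 1: 11100011 = 0xE3.
Byte 2: 10111111 = 0xBF.
Byte 3: 10111011 = 0xBB.

E3 BF BB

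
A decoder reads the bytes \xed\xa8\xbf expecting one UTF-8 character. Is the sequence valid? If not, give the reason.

invalid (encodes a surrogate (U+D800–U+DFFF))

Structurally a 3-byte sequence; payload = 0xDA3F.
But 0xDA3F is in U+D800–U+DFFF, the surrogate range. Surrogates are not Unicode scalar values and are forbidden in UTF-8.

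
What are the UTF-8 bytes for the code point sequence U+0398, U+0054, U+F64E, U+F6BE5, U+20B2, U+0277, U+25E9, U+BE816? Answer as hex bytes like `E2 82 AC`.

CE 98 54 EF 99 8E F3 B6 AF A5 E2 82 B2 C9 B7 E2 97 A9 F2 BE A0 96

U+0398: 2-byte form → CE 98.
U+0054: 1-byte form → 54.
U+F64E: 3-byte form → EF 99 8E.
U+F6BE5: 4-byte form → F3 B6 AF A5.
U+20B2: 3-byte form → E2 82 B2.
U+0277: 2-byte form → C9 B7.
U+25E9: 3-byte form → E2 97 A9.
U+BE816: 4-byte form → F2 BE A0 96.
Concatenated (22 bytes): CE 98 54 EF 99 8E F3 B6 AF A5 E2 82 B2 C9 B7 E2 97 A9 F2 BE A0 96.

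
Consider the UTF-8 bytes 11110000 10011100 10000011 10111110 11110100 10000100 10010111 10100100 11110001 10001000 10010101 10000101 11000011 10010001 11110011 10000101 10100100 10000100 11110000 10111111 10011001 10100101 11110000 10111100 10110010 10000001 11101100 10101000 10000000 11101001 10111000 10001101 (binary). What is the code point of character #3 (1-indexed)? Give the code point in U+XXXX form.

U+48545

Offset 0: leading byte 0xF0 = 11110000 → 4-byte char #1 = F0 9C 83 BE.
Offset 4: leading byte 0xF4 = 11110100 → 4-byte char #2 = F4 84 97 A4.
Offset 8: leading byte 0xF1 = 11110001 → 4-byte char #3 = F1 88 95 85.
Leading byte 0xF1 = 11110001 matches 11110xxx → 4-byte sequence.
Byte 1: 0xF1 = 11110001, payload 001 (3 bits).
Byte 2: 0x88 = 10001000 (10xxxxxx ✓), payload 001000.
Byte 3: 0x95 = 10010101 (10xxxxxx ✓), payload 010101.
Byte 4: 0x85 = 10000101 (10xxxxxx ✓), payload 000101.
Concatenate: 001001000010101000101 = 0x48545 (21 bits → U+48545).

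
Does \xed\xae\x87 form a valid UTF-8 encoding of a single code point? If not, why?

Structurally a 3-byte sequence; payload = 0xDB87.
But 0xDB87 is in U+D800–U+DFFF, the surrogate range. Surrogates are not Unicode scalar values and are forbidden in UTF-8.

invalid (encodes a surrogate (U+D800–U+DFFF))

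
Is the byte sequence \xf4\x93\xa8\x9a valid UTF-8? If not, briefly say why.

Leading byte 0xF4 = 11110100 → 4-byte form.
Payload = 0x113A1A, which exceeds U+10FFFF, the maximum Unicode code point. (Leading bytes F5–FF, or F4 followed by ≥ 0x90, are invalid.)

invalid (encodes a value above U+10FFFF)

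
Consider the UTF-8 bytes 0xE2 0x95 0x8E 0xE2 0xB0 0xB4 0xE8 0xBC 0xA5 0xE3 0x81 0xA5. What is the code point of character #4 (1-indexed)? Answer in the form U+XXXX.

Offset 0: leading byte 0xE2 = 11100010 → 3-byte char #1 = E2 95 8E.
Offset 3: leading byte 0xE2 = 11100010 → 3-byte char #2 = E2 B0 B4.
Offset 6: leading byte 0xE8 = 11101000 → 3-byte char #3 = E8 BC A5.
Offset 9: leading byte 0xE3 = 11100011 → 3-byte char #4 = E3 81 A5.
Leading byte 0xE3 = 11100011 matches 1110xxxx → 3-byte sequence.
Byte 1: 0xE3 = 11100011, payload 0011 (4 bits).
Byte 2: 0x81 = 10000001 (10xxxxxx ✓), payload 000001.
Byte 3: 0xA5 = 10100101 (10xxxxxx ✓), payload 100101.
Concatenate: 0011000001100101 = 0x3065 (16 bits → U+3065).

U+3065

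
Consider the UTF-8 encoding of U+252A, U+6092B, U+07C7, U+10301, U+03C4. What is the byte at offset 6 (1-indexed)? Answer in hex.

1-indexed offset 6 is 0-indexed offset 5.
U+252A → 3-byte form E2 94 AA at offsets 0–2.
U+6092B → 4-byte form F1 A0 A4 AB at offsets 3–6.
Offset 5 falls in char 2's range; it's byte 3 of F1 A0 A4 AB = 0xA4.

0xA4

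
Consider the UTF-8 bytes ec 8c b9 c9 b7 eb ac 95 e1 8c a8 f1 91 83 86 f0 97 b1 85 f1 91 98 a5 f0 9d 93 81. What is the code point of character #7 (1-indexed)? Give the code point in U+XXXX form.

Offset 0: leading byte 0xEC = 11101100 → 3-byte char #1 = EC 8C B9.
Offset 3: leading byte 0xC9 = 11001001 → 2-byte char #2 = C9 B7.
Offset 5: leading byte 0xEB = 11101011 → 3-byte char #3 = EB AC 95.
Offset 8: leading byte 0xE1 = 11100001 → 3-byte char #4 = E1 8C A8.
Offset 11: leading byte 0xF1 = 11110001 → 4-byte char #5 = F1 91 83 86.
Offset 15: leading byte 0xF0 = 11110000 → 4-byte char #6 = F0 97 B1 85.
Offset 19: leading byte 0xF1 = 11110001 → 4-byte char #7 = F1 91 98 A5.
Leading byte 0xF1 = 11110001 matches 11110xxx → 4-byte sequence.
Byte 1: 0xF1 = 11110001, payload 001 (3 bits).
Byte 2: 0x91 = 10010001 (10xxxxxx ✓), payload 010001.
Byte 3: 0x98 = 10011000 (10xxxxxx ✓), payload 011000.
Byte 4: 0xA5 = 10100101 (10xxxxxx ✓), payload 100101.
Concatenate: 001010001011000100101 = 0x51625 (21 bits → U+51625).

U+51625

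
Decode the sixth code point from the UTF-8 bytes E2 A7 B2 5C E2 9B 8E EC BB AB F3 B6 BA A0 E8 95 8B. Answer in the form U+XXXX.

Offset 0: leading byte 0xE2 = 11100010 → 3-byte char #1 = E2 A7 B2.
Offset 3: leading byte 0x5C = 01011100 → 1-byte char #2 = 5C.
Offset 4: leading byte 0xE2 = 11100010 → 3-byte char #3 = E2 9B 8E.
Offset 7: leading byte 0xEC = 11101100 → 3-byte char #4 = EC BB AB.
Offset 10: leading byte 0xF3 = 11110011 → 4-byte char #5 = F3 B6 BA A0.
Offset 14: leading byte 0xE8 = 11101000 → 3-byte char #6 = E8 95 8B.
Leading byte 0xE8 = 11101000 matches 1110xxxx → 3-byte sequence.
Byte 1: 0xE8 = 11101000, payload 1000 (4 bits).
Byte 2: 0x95 = 10010101 (10xxxxxx ✓), payload 010101.
Byte 3: 0x8B = 10001011 (10xxxxxx ✓), payload 001011.
Concatenate: 1000010101001011 = 0x854B (16 bits → U+854B).

U+854B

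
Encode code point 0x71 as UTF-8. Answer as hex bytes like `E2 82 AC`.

71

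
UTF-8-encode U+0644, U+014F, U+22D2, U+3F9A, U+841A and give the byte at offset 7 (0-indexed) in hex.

0xE3

U+0644 → 2-byte form D9 84 at offsets 0–1.
U+014F → 2-byte form C5 8F at offsets 2–3.
U+22D2 → 3-byte form E2 8B 92 at offsets 4–6.
U+3F9A → 3-byte form E3 BE 9A at offsets 7–9.
Offset 7 falls in char 4's range; it's byte 1 of E3 BE 9A = 0xE3.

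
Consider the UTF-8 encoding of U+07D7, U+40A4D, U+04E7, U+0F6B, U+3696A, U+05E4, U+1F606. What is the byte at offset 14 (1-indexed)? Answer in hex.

1-indexed offset 14 is 0-indexed offset 13.
U+07D7 → 2-byte form DF 97 at offsets 0–1.
U+40A4D → 4-byte form F1 80 A9 8D at offsets 2–5.
U+04E7 → 2-byte form D3 A7 at offsets 6–7.
U+0F6B → 3-byte form E0 BD AB at offsets 8–10.
U+3696A → 4-byte form F0 B6 A5 AA at offsets 11–14.
Offset 13 falls in char 5's range; it's byte 3 of F0 B6 A5 AA = 0xA5.

0xA5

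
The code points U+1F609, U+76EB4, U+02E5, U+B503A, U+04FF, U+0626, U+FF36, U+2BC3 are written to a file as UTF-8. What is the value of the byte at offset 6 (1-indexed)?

0xB6

1-indexed offset 6 is 0-indexed offset 5.
U+1F609 → 4-byte form F0 9F 98 89 at offsets 0–3.
U+76EB4 → 4-byte form F1 B6 BA B4 at offsets 4–7.
Offset 5 falls in char 2's range; it's byte 2 of F1 B6 BA B4 = 0xB6.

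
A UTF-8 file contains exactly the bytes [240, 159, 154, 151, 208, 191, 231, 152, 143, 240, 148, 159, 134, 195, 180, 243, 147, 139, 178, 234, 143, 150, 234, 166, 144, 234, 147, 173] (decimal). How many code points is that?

9

Byte at offset 0: 0xF0 = 11110000 → 4-byte char (#1). Advance 4.
Byte at offset 4: 0xD0 = 11010000 → 2-byte char (#2). Advance 2.
Byte at offset 6: 0xE7 = 11100111 → 3-byte char (#3). Advance 3.
Byte at offset 9: 0xF0 = 11110000 → 4-byte char (#4). Advance 4.
Byte at offset 13: 0xC3 = 11000011 → 2-byte char (#5). Advance 2.
Byte at offset 15: 0xF3 = 11110011 → 4-byte char (#6). Advance 4.
Byte at offset 19: 0xEA = 11101010 → 3-byte char (#7). Advance 3.
Byte at offset 22: 0xEA = 11101010 → 3-byte char (#8). Advance 3.
Byte at offset 25: 0xEA = 11101010 → 3-byte char (#9). Advance 3.
Reached end at offset 28 after 9 code points.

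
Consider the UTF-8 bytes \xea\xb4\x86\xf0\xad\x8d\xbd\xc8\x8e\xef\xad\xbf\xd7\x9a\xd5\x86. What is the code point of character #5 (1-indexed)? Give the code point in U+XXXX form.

U+05DA

Offset 0: leading byte 0xEA = 11101010 → 3-byte char #1 = EA B4 86.
Offset 3: leading byte 0xF0 = 11110000 → 4-byte char #2 = F0 AD 8D BD.
Offset 7: leading byte 0xC8 = 11001000 → 2-byte char #3 = C8 8E.
Offset 9: leading byte 0xEF = 11101111 → 3-byte char #4 = EF AD BF.
Offset 12: leading byte 0xD7 = 11010111 → 2-byte char #5 = D7 9A.
Leading byte 0xD7 = 11010111 matches 110xxxxx → 2-byte sequence.
Byte 1: 0xD7 = 11010111, payload 10111 (5 bits).
Byte 2: 0x9A = 10011010 (10xxxxxx ✓), payload 011010.
Concatenate: 10111011010 = 0x5DA (11 bits → U+05DA).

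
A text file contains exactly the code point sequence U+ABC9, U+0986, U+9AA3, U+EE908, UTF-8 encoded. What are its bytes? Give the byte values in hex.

U+ABC9: 3-byte form → EA AF 89.
U+0986: 3-byte form → E0 A6 86.
U+9AA3: 3-byte form → E9 AA A3.
U+EE908: 4-byte form → F3 AE A4 88.
Concatenated (13 bytes): EA AF 89 E0 A6 86 E9 AA A3 F3 AE A4 88.

EA AF 89 E0 A6 86 E9 AA A3 F3 AE A4 88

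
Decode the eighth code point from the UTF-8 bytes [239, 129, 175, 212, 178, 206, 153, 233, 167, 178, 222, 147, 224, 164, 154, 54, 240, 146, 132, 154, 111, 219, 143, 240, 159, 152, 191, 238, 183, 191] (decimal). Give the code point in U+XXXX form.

U+1211A

Offset 0: leading byte 0xEF = 11101111 → 3-byte char #1 = EF 81 AF.
Offset 3: leading byte 0xD4 = 11010100 → 2-byte char #2 = D4 B2.
Offset 5: leading byte 0xCE = 11001110 → 2-byte char #3 = CE 99.
Offset 7: leading byte 0xE9 = 11101001 → 3-byte char #4 = E9 A7 B2.
Offset 10: leading byte 0xDE = 11011110 → 2-byte char #5 = DE 93.
Offset 12: leading byte 0xE0 = 11100000 → 3-byte char #6 = E0 A4 9A.
Offset 15: leading byte 0x36 = 00110110 → 1-byte char #7 = 36.
Offset 16: leading byte 0xF0 = 11110000 → 4-byte char #8 = F0 92 84 9A.
Leading byte 0xF0 = 11110000 matches 11110xxx → 4-byte sequence.
Byte 1: 0xF0 = 11110000, payload 000 (3 bits).
Byte 2: 0x92 = 10010010 (10xxxxxx ✓), payload 010010.
Byte 3: 0x84 = 10000100 (10xxxxxx ✓), payload 000100.
Byte 4: 0x9A = 10011010 (10xxxxxx ✓), payload 011010.
Concatenate: 000010010000100011010 = 0x1211A (21 bits → U+1211A).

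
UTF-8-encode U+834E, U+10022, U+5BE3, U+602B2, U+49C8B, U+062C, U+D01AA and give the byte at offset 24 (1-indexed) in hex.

0xAA

1-indexed offset 24 is 0-indexed offset 23.
U+834E → 3-byte form E8 8D 8E at offsets 0–2.
U+10022 → 4-byte form F0 90 80 A2 at offsets 3–6.
U+5BE3 → 3-byte form E5 AF A3 at offsets 7–9.
U+602B2 → 4-byte form F1 A0 8A B2 at offsets 10–13.
U+49C8B → 4-byte form F1 89 B2 8B at offsets 14–17.
U+062C → 2-byte form D8 AC at offsets 18–19.
U+D01AA → 4-byte form F3 90 86 AA at offsets 20–23.
Offset 23 falls in char 7's range; it's byte 4 of F3 90 86 AA = 0xAA.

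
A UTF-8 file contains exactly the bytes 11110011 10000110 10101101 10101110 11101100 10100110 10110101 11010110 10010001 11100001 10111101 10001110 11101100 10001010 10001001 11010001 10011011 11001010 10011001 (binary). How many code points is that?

7

Byte at offset 0: 0xF3 = 11110011 → 4-byte char (#1). Advance 4.
Byte at offset 4: 0xEC = 11101100 → 3-byte char (#2). Advance 3.
Byte at offset 7: 0xD6 = 11010110 → 2-byte char (#3). Advance 2.
Byte at offset 9: 0xE1 = 11100001 → 3-byte char (#4). Advance 3.
Byte at offset 12: 0xEC = 11101100 → 3-byte char (#5). Advance 3.
Byte at offset 15: 0xD1 = 11010001 → 2-byte char (#6). Advance 2.
Byte at offset 17: 0xCA = 11001010 → 2-byte char (#7). Advance 2.
Reached end at offset 19 after 7 code points.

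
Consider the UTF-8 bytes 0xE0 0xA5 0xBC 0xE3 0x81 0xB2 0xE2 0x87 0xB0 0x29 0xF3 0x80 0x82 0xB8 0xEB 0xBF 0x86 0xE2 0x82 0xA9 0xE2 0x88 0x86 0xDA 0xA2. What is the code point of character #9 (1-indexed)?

Offset 0: leading byte 0xE0 = 11100000 → 3-byte char #1 = E0 A5 BC.
Offset 3: leading byte 0xE3 = 11100011 → 3-byte char #2 = E3 81 B2.
Offset 6: leading byte 0xE2 = 11100010 → 3-byte char #3 = E2 87 B0.
Offset 9: leading byte 0x29 = 00101001 → 1-byte char #4 = 29.
Offset 10: leading byte 0xF3 = 11110011 → 4-byte char #5 = F3 80 82 B8.
Offset 14: leading byte 0xEB = 11101011 → 3-byte char #6 = EB BF 86.
Offset 17: leading byte 0xE2 = 11100010 → 3-byte char #7 = E2 82 A9.
Offset 20: leading byte 0xE2 = 11100010 → 3-byte char #8 = E2 88 86.
Offset 23: leading byte 0xDA = 11011010 → 2-byte char #9 = DA A2.
Leading byte 0xDA = 11011010 matches 110xxxxx → 2-byte sequence.
Byte 1: 0xDA = 11011010, payload 11010 (5 bits).
Byte 2: 0xA2 = 10100010 (10xxxxxx ✓), payload 100010.
Concatenate: 11010100010 = 0x6A2 (11 bits → U+06A2).

U+06A2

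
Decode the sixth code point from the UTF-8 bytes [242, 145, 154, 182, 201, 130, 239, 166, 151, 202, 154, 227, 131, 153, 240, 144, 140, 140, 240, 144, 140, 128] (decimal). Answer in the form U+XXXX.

U+1030C

Offset 0: leading byte 0xF2 = 11110010 → 4-byte char #1 = F2 91 9A B6.
Offset 4: leading byte 0xC9 = 11001001 → 2-byte char #2 = C9 82.
Offset 6: leading byte 0xEF = 11101111 → 3-byte char #3 = EF A6 97.
Offset 9: leading byte 0xCA = 11001010 → 2-byte char #4 = CA 9A.
Offset 11: leading byte 0xE3 = 11100011 → 3-byte char #5 = E3 83 99.
Offset 14: leading byte 0xF0 = 11110000 → 4-byte char #6 = F0 90 8C 8C.
Leading byte 0xF0 = 11110000 matches 11110xxx → 4-byte sequence.
Byte 1: 0xF0 = 11110000, payload 000 (3 bits).
Byte 2: 0x90 = 10010000 (10xxxxxx ✓), payload 010000.
Byte 3: 0x8C = 10001100 (10xxxxxx ✓), payload 001100.
Byte 4: 0x8C = 10001100 (10xxxxxx ✓), payload 001100.
Concatenate: 000010000001100001100 = 0x1030C (21 bits → U+1030C).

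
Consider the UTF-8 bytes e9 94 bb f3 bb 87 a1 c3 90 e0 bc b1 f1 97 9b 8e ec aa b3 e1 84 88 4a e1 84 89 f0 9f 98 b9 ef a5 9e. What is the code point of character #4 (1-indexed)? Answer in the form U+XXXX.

Offset 0: leading byte 0xE9 = 11101001 → 3-byte char #1 = E9 94 BB.
Offset 3: leading byte 0xF3 = 11110011 → 4-byte char #2 = F3 BB 87 A1.
Offset 7: leading byte 0xC3 = 11000011 → 2-byte char #3 = C3 90.
Offset 9: leading byte 0xE0 = 11100000 → 3-byte char #4 = E0 BC B1.
Leading byte 0xE0 = 11100000 matches 1110xxxx → 3-byte sequence.
Byte 1: 0xE0 = 11100000, payload 0000 (4 bits).
Byte 2: 0xBC = 10111100 (10xxxxxx ✓), payload 111100.
Byte 3: 0xB1 = 10110001 (10xxxxxx ✓), payload 110001.
Concatenate: 0000111100110001 = 0xF31 (16 bits → U+0F31).

U+0F31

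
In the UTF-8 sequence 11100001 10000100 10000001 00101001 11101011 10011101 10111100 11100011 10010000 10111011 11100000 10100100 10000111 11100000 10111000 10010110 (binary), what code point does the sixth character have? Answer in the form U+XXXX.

U+0E16

Offset 0: leading byte 0xE1 = 11100001 → 3-byte char #1 = E1 84 81.
Offset 3: leading byte 0x29 = 00101001 → 1-byte char #2 = 29.
Offset 4: leading byte 0xEB = 11101011 → 3-byte char #3 = EB 9D BC.
Offset 7: leading byte 0xE3 = 11100011 → 3-byte char #4 = E3 90 BB.
Offset 10: leading byte 0xE0 = 11100000 → 3-byte char #5 = E0 A4 87.
Offset 13: leading byte 0xE0 = 11100000 → 3-byte char #6 = E0 B8 96.
Leading byte 0xE0 = 11100000 matches 1110xxxx → 3-byte sequence.
Byte 1: 0xE0 = 11100000, payload 0000 (4 bits).
Byte 2: 0xB8 = 10111000 (10xxxxxx ✓), payload 111000.
Byte 3: 0x96 = 10010110 (10xxxxxx ✓), payload 010110.
Concatenate: 0000111000010110 = 0xE16 (16 bits → U+0E16).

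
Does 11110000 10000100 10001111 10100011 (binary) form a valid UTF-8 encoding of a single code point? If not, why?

invalid (overlong encoding)

Leading byte 0xF0 = 11110000 → 4-byte form.
Continuation bytes all match 10xxxxxx. Payload decodes to 0x43E3.
But 0x43E3 < 0x10000, the minimum for a 4-byte sequence — this is an overlong encoding.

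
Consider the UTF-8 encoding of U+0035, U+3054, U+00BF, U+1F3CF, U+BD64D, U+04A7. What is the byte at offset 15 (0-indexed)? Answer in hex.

U+0035 → 1-byte form 35 at offsets 0–0.
U+3054 → 3-byte form E3 81 94 at offsets 1–3.
U+00BF → 2-byte form C2 BF at offsets 4–5.
U+1F3CF → 4-byte form F0 9F 8F 8F at offsets 6–9.
U+BD64D → 4-byte form F2 BD 99 8D at offsets 10–13.
U+04A7 → 2-byte form D2 A7 at offsets 14–15.
Offset 15 falls in char 6's range; it's byte 2 of D2 A7 = 0xA7.

0xA7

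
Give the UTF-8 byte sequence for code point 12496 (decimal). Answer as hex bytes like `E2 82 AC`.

U+30D0 = 0x30D0 = 12496 decimal. In range U+0800–U+FFFF → 3-byte form: 1110xxxx 10xxxxxx 10xxxxxx.
Binary (16 bits): 0011000011010000.
Split 4+6+6: 0011 | 000011 | 010000.
Byte 1: 11100011 = 0xE3.
Byte 2: 10000011 = 0x83.
Byte 3: 10010000 = 0x90.

E3 83 90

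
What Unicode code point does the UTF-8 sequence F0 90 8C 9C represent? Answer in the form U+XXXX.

U+1031C

Leading byte 0xF0 = 11110000 matches 11110xxx → 4-byte sequence.
Byte 1: 0xF0 = 11110000, payload 000 (3 bits).
Byte 2: 0x90 = 10010000 (10xxxxxx ✓), payload 010000.
Byte 3: 0x8C = 10001100 (10xxxxxx ✓), payload 001100.
Byte 4: 0x9C = 10011100 (10xxxxxx ✓), payload 011100.
Concatenate: 000010000001100011100 = 0x1031C (21 bits → U+1031C).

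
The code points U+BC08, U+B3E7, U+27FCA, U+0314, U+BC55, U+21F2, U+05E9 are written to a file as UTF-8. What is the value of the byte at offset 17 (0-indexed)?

0xB2

U+BC08 → 3-byte form EB B0 88 at offsets 0–2.
U+B3E7 → 3-byte form EB 8F A7 at offsets 3–5.
U+27FCA → 4-byte form F0 A7 BF 8A at offsets 6–9.
U+0314 → 2-byte form CC 94 at offsets 10–11.
U+BC55 → 3-byte form EB B1 95 at offsets 12–14.
U+21F2 → 3-byte form E2 87 B2 at offsets 15–17.
Offset 17 falls in char 6's range; it's byte 3 of E2 87 B2 = 0xB2.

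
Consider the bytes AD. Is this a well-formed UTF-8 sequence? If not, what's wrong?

Byte 0xAD = 10101101 has the form 10xxxxxx — a continuation byte — but there is no preceding leading byte.

invalid (continuation byte with no leading byte)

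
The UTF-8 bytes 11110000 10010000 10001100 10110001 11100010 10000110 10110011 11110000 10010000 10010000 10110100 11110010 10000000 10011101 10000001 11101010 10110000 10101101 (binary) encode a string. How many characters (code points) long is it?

5

Byte at offset 0: 0xF0 = 11110000 → 4-byte char (#1). Advance 4.
Byte at offset 4: 0xE2 = 11100010 → 3-byte char (#2). Advance 3.
Byte at offset 7: 0xF0 = 11110000 → 4-byte char (#3). Advance 4.
Byte at offset 11: 0xF2 = 11110010 → 4-byte char (#4). Advance 4.
Byte at offset 15: 0xEA = 11101010 → 3-byte char (#5). Advance 3.
Reached end at offset 18 after 5 code points.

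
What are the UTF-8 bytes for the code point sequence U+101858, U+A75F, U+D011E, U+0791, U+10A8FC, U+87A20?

U+101858: 4-byte form → F4 81 A1 98.
U+A75F: 3-byte form → EA 9D 9F.
U+D011E: 4-byte form → F3 90 84 9E.
U+0791: 2-byte form → DE 91.
U+10A8FC: 4-byte form → F4 8A A3 BC.
U+87A20: 4-byte form → F2 87 A8 A0.
Concatenated (21 bytes): F4 81 A1 98 EA 9D 9F F3 90 84 9E DE 91 F4 8A A3 BC F2 87 A8 A0.

F4 81 A1 98 EA 9D 9F F3 90 84 9E DE 91 F4 8A A3 BC F2 87 A8 A0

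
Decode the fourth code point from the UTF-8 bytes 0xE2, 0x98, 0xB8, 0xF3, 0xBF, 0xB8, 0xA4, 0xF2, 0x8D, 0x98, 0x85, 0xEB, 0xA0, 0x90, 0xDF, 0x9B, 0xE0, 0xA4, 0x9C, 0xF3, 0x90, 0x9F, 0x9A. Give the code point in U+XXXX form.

Offset 0: leading byte 0xE2 = 11100010 → 3-byte char #1 = E2 98 B8.
Offset 3: leading byte 0xF3 = 11110011 → 4-byte char #2 = F3 BF B8 A4.
Offset 7: leading byte 0xF2 = 11110010 → 4-byte char #3 = F2 8D 98 85.
Offset 11: leading byte 0xEB = 11101011 → 3-byte char #4 = EB A0 90.
Leading byte 0xEB = 11101011 matches 1110xxxx → 3-byte sequence.
Byte 1: 0xEB = 11101011, payload 1011 (4 bits).
Byte 2: 0xA0 = 10100000 (10xxxxxx ✓), payload 100000.
Byte 3: 0x90 = 10010000 (10xxxxxx ✓), payload 010000.
Concatenate: 1011100000010000 = 0xB810 (16 bits → U+B810).

U+B810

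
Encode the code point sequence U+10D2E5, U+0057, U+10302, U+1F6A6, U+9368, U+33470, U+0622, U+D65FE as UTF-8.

F4 8D 8B A5 57 F0 90 8C 82 F0 9F 9A A6 E9 8D A8 F0 B3 91 B0 D8 A2 F3 96 97 BE

U+10D2E5: 4-byte form → F4 8D 8B A5.
U+0057: 1-byte form → 57.
U+10302: 4-byte form → F0 90 8C 82.
U+1F6A6: 4-byte form → F0 9F 9A A6.
U+9368: 3-byte form → E9 8D A8.
U+33470: 4-byte form → F0 B3 91 B0.
U+0622: 2-byte form → D8 A2.
U+D65FE: 4-byte form → F3 96 97 BE.
Concatenated (26 bytes): F4 8D 8B A5 57 F0 90 8C 82 F0 9F 9A A6 E9 8D A8 F0 B3 91 B0 D8 A2 F3 96 97 BE.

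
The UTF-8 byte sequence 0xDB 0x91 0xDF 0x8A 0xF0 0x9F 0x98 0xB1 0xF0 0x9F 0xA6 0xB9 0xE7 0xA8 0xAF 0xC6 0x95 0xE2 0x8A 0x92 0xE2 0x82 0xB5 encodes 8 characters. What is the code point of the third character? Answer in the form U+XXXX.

U+1F631

Offset 0: leading byte 0xDB = 11011011 → 2-byte char #1 = DB 91.
Offset 2: leading byte 0xDF = 11011111 → 2-byte char #2 = DF 8A.
Offset 4: leading byte 0xF0 = 11110000 → 4-byte char #3 = F0 9F 98 B1.
Leading byte 0xF0 = 11110000 matches 11110xxx → 4-byte sequence.
Byte 1: 0xF0 = 11110000, payload 000 (3 bits).
Byte 2: 0x9F = 10011111 (10xxxxxx ✓), payload 011111.
Byte 3: 0x98 = 10011000 (10xxxxxx ✓), payload 011000.
Byte 4: 0xB1 = 10110001 (10xxxxxx ✓), payload 110001.
Concatenate: 000011111011000110001 = 0x1F631 (21 bits → U+1F631).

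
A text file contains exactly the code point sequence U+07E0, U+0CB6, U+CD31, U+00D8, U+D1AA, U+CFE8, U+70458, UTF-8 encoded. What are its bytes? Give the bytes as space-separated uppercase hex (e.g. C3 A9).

DF A0 E0 B2 B6 EC B4 B1 C3 98 ED 86 AA EC BF A8 F1 B0 91 98

U+07E0: 2-byte form → DF A0.
U+0CB6: 3-byte form → E0 B2 B6.
U+CD31: 3-byte form → EC B4 B1.
U+00D8: 2-byte form → C3 98.
U+D1AA: 3-byte form → ED 86 AA.
U+CFE8: 3-byte form → EC BF A8.
U+70458: 4-byte form → F1 B0 91 98.
Concatenated (20 bytes): DF A0 E0 B2 B6 EC B4 B1 C3 98 ED 86 AA EC BF A8 F1 B0 91 98.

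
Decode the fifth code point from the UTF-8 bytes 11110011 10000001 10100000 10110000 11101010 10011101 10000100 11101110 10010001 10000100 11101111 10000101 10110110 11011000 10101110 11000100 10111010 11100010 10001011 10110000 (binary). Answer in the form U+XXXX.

U+062E

Offset 0: leading byte 0xF3 = 11110011 → 4-byte char #1 = F3 81 A0 B0.
Offset 4: leading byte 0xEA = 11101010 → 3-byte char #2 = EA 9D 84.
Offset 7: leading byte 0xEE = 11101110 → 3-byte char #3 = EE 91 84.
Offset 10: leading byte 0xEF = 11101111 → 3-byte char #4 = EF 85 B6.
Offset 13: leading byte 0xD8 = 11011000 → 2-byte char #5 = D8 AE.
Leading byte 0xD8 = 11011000 matches 110xxxxx → 2-byte sequence.
Byte 1: 0xD8 = 11011000, payload 11000 (5 bits).
Byte 2: 0xAE = 10101110 (10xxxxxx ✓), payload 101110.
Concatenate: 11000101110 = 0x62E (11 bits → U+062E).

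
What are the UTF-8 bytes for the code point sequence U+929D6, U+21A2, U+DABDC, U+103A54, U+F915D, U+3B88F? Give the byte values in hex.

U+929D6: 4-byte form → F2 92 A7 96.
U+21A2: 3-byte form → E2 86 A2.
U+DABDC: 4-byte form → F3 9A AF 9C.
U+103A54: 4-byte form → F4 83 A9 94.
U+F915D: 4-byte form → F3 B9 85 9D.
U+3B88F: 4-byte form → F0 BB A2 8F.
Concatenated (23 bytes): F2 92 A7 96 E2 86 A2 F3 9A AF 9C F4 83 A9 94 F3 B9 85 9D F0 BB A2 8F.

F2 92 A7 96 E2 86 A2 F3 9A AF 9C F4 83 A9 94 F3 B9 85 9D F0 BB A2 8F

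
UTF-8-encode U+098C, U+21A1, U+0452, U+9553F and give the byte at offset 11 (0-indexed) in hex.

U+098C → 3-byte form E0 A6 8C at offsets 0–2.
U+21A1 → 3-byte form E2 86 A1 at offsets 3–5.
U+0452 → 2-byte form D1 92 at offsets 6–7.
U+9553F → 4-byte form F2 95 94 BF at offsets 8–11.
Offset 11 falls in char 4's range; it's byte 4 of F2 95 94 BF = 0xBF.

0xBF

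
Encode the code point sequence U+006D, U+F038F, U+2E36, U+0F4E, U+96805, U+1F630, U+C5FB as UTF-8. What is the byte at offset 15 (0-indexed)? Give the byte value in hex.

U+006D → 1-byte form 6D at offsets 0–0.
U+F038F → 4-byte form F3 B0 8E 8F at offsets 1–4.
U+2E36 → 3-byte form E2 B8 B6 at offsets 5–7.
U+0F4E → 3-byte form E0 BD 8E at offsets 8–10.
U+96805 → 4-byte form F2 96 A0 85 at offsets 11–14.
U+1F630 → 4-byte form F0 9F 98 B0 at offsets 15–18.
Offset 15 falls in char 6's range; it's byte 1 of F0 9F 98 B0 = 0xF0.

0xF0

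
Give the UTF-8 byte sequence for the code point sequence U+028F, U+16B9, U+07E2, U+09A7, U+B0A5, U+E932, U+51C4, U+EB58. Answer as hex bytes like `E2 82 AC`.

CA 8F E1 9A B9 DF A2 E0 A6 A7 EB 82 A5 EE A4 B2 E5 87 84 EE AD 98

U+028F: 2-byte form → CA 8F.
U+16B9: 3-byte form → E1 9A B9.
U+07E2: 2-byte form → DF A2.
U+09A7: 3-byte form → E0 A6 A7.
U+B0A5: 3-byte form → EB 82 A5.
U+E932: 3-byte form → EE A4 B2.
U+51C4: 3-byte form → E5 87 84.
U+EB58: 3-byte form → EE AD 98.
Concatenated (22 bytes): CA 8F E1 9A B9 DF A2 E0 A6 A7 EB 82 A5 EE A4 B2 E5 87 84 EE AD 98.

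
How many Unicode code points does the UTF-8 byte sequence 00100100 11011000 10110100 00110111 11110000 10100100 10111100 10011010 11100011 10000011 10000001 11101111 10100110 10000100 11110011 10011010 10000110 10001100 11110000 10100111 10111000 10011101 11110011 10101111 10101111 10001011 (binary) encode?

Byte at offset 0: 0x24 = 00100100 → 1-byte char (#1). Advance 1.
Byte at offset 1: 0xD8 = 11011000 → 2-byte char (#2). Advance 2.
Byte at offset 3: 0x37 = 00110111 → 1-byte char (#3). Advance 1.
Byte at offset 4: 0xF0 = 11110000 → 4-byte char (#4). Advance 4.
Byte at offset 8: 0xE3 = 11100011 → 3-byte char (#5). Advance 3.
Byte at offset 11: 0xEF = 11101111 → 3-byte char (#6). Advance 3.
Byte at offset 14: 0xF3 = 11110011 → 4-byte char (#7). Advance 4.
Byte at offset 18: 0xF0 = 11110000 → 4-byte char (#8). Advance 4.
Byte at offset 22: 0xF3 = 11110011 → 4-byte char (#9). Advance 4.
Reached end at offset 26 after 9 code points.

9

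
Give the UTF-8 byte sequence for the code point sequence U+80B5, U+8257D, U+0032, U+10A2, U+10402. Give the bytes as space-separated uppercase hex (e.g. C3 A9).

E8 82 B5 F2 82 95 BD 32 E1 82 A2 F0 90 90 82

U+80B5: 3-byte form → E8 82 B5.
U+8257D: 4-byte form → F2 82 95 BD.
U+0032: 1-byte form → 32.
U+10A2: 3-byte form → E1 82 A2.
U+10402: 4-byte form → F0 90 90 82.
Concatenated (15 bytes): E8 82 B5 F2 82 95 BD 32 E1 82 A2 F0 90 90 82.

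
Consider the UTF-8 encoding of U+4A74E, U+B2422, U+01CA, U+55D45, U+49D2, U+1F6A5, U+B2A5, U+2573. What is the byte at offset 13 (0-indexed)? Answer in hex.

0x85

U+4A74E → 4-byte form F1 8A 9D 8E at offsets 0–3.
U+B2422 → 4-byte form F2 B2 90 A2 at offsets 4–7.
U+01CA → 2-byte form C7 8A at offsets 8–9.
U+55D45 → 4-byte form F1 95 B5 85 at offsets 10–13.
Offset 13 falls in char 4's range; it's byte 4 of F1 95 B5 85 = 0x85.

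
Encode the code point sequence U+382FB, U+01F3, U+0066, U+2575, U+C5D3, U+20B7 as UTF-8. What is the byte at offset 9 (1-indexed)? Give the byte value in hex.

0x95

1-indexed offset 9 is 0-indexed offset 8.
U+382FB → 4-byte form F0 B8 8B BB at offsets 0–3.
U+01F3 → 2-byte form C7 B3 at offsets 4–5.
U+0066 → 1-byte form 66 at offsets 6–6.
U+2575 → 3-byte form E2 95 B5 at offsets 7–9.
Offset 8 falls in char 4's range; it's byte 2 of E2 95 B5 = 0x95.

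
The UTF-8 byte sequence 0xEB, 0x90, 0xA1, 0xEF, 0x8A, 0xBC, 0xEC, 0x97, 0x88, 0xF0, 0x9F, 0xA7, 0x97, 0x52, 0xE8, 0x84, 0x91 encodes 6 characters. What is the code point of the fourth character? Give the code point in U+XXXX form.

U+1F9D7

Offset 0: leading byte 0xEB = 11101011 → 3-byte char #1 = EB 90 A1.
Offset 3: leading byte 0xEF = 11101111 → 3-byte char #2 = EF 8A BC.
Offset 6: leading byte 0xEC = 11101100 → 3-byte char #3 = EC 97 88.
Offset 9: leading byte 0xF0 = 11110000 → 4-byte char #4 = F0 9F A7 97.
Leading byte 0xF0 = 11110000 matches 11110xxx → 4-byte sequence.
Byte 1: 0xF0 = 11110000, payload 000 (3 bits).
Byte 2: 0x9F = 10011111 (10xxxxxx ✓), payload 011111.
Byte 3: 0xA7 = 10100111 (10xxxxxx ✓), payload 100111.
Byte 4: 0x97 = 10010111 (10xxxxxx ✓), payload 010111.
Concatenate: 000011111100111010111 = 0x1F9D7 (21 bits → U+1F9D7).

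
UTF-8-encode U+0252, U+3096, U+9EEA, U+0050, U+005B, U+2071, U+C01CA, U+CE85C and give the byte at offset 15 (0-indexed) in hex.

0x87

U+0252 → 2-byte form C9 92 at offsets 0–1.
U+3096 → 3-byte form E3 82 96 at offsets 2–4.
U+9EEA → 3-byte form E9 BB AA at offsets 5–7.
U+0050 → 1-byte form 50 at offsets 8–8.
U+005B → 1-byte form 5B at offsets 9–9.
U+2071 → 3-byte form E2 81 B1 at offsets 10–12.
U+C01CA → 4-byte form F3 80 87 8A at offsets 13–16.
Offset 15 falls in char 7's range; it's byte 3 of F3 80 87 8A = 0x87.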